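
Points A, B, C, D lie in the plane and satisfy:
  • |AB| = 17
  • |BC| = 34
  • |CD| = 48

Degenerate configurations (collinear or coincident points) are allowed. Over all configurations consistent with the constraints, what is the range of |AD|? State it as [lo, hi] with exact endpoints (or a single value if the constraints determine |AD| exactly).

|AD| ∈ [0, 99]  (≈ [0.0000, 99.0000])

|AB| ∈ {17}
|BC| ∈ {34}
|CD| ∈ {48}
|AC| ∈ [17, 51]
|BD| ∈ [14, 82]
|AD| ∈ [0, 99]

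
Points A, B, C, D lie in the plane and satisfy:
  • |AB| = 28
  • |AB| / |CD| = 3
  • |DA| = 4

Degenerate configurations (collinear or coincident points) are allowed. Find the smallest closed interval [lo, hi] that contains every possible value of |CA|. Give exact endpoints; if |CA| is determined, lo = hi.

|AB| ∈ {28}
|AD| ∈ {4}
|CD| ∈ {28/3}
|BD| ∈ [24, 32]
|AC| ∈ [16/3, 40/3]
|BC| ∈ [44/3, 124/3]

|CA| ∈ [16/3, 40/3]  (≈ [5.3333, 13.3333])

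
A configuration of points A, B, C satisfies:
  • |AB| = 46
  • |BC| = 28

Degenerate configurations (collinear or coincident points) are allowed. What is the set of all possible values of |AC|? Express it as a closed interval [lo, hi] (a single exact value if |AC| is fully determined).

|AC| ∈ [18, 74]  (≈ [18.0000, 74.0000])

|AB| ∈ {46}
|BC| ∈ {28}
|AC| ∈ [18, 74]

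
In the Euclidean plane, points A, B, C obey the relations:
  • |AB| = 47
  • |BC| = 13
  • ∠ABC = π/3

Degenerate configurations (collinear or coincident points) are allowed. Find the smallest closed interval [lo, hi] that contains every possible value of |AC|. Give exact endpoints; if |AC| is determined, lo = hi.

|AC| = √(1767)  (≈ 42.0357)

|AB| ∈ {47}
|BC| ∈ {13}
|AC| ∈ {√(1767)}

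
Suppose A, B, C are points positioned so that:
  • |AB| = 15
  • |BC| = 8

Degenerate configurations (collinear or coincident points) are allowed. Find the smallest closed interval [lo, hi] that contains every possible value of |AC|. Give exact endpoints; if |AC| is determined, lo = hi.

|AB| ∈ {15}
|BC| ∈ {8}
|AC| ∈ [7, 23]

|AC| ∈ [7, 23]  (≈ [7.0000, 23.0000])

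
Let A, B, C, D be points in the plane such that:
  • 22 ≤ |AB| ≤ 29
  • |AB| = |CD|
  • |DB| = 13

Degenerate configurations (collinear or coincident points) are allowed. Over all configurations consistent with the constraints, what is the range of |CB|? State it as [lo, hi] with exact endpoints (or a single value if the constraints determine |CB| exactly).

|CB| ∈ [9, 42]  (≈ [9.0000, 42.0000])

|AB| ∈ [22, 29]
|BD| ∈ {13}
|CD| ∈ [22, 29]
|AD| ∈ [9, 42]
|BC| ∈ [9, 42]
|AC| ∈ [0, 71]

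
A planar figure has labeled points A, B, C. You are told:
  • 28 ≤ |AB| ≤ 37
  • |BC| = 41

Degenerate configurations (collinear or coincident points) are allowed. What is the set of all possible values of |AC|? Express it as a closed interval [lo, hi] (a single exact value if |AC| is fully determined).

|AC| ∈ [4, 78]  (≈ [4.0000, 78.0000])

|AB| ∈ [28, 37]
|BC| ∈ {41}
|AC| ∈ [4, 78]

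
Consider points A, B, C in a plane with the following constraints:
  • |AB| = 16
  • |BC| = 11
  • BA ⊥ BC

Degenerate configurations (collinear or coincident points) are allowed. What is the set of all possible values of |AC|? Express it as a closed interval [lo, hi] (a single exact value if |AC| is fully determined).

|AB| ∈ {16}
|BC| ∈ {11}
|AC| ∈ {√(377)}

|AC| = √(377)  (≈ 19.4165)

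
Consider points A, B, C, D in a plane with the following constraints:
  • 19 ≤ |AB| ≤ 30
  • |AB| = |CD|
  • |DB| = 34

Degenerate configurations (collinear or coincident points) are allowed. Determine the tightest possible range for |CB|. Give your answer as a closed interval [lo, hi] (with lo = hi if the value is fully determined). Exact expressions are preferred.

|AB| ∈ [19, 30]
|BD| ∈ {34}
|CD| ∈ [19, 30]
|AD| ∈ [4, 64]
|BC| ∈ [4, 64]
|AC| ∈ [0, 94]

|CB| ∈ [4, 64]  (≈ [4.0000, 64.0000])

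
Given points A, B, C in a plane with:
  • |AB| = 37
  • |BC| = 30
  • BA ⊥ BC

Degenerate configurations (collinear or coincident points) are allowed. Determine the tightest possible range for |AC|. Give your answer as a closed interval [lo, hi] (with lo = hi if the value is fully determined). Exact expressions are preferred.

|AB| ∈ {37}
|BC| ∈ {30}
|AC| ∈ {√(2269)}

|AC| = √(2269)  (≈ 47.6340)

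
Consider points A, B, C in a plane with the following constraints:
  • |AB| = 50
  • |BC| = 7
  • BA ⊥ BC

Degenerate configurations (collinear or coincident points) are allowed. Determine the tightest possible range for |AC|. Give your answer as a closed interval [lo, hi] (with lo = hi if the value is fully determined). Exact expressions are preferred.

|AC| = √(2549)  (≈ 50.4876)

|AB| ∈ {50}
|BC| ∈ {7}
|AC| ∈ {√(2549)}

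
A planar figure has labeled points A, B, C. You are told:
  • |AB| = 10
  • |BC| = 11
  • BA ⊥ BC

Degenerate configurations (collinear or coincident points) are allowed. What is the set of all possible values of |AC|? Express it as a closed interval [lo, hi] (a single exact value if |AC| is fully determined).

|AC| = √(221)  (≈ 14.8661)

|AB| ∈ {10}
|BC| ∈ {11}
|AC| ∈ {√(221)}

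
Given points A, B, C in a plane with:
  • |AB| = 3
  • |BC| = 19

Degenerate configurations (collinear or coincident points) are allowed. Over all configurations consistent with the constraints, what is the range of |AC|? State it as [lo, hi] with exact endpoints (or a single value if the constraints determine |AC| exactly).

|AB| ∈ {3}
|BC| ∈ {19}
|AC| ∈ [16, 22]

|AC| ∈ [16, 22]  (≈ [16.0000, 22.0000])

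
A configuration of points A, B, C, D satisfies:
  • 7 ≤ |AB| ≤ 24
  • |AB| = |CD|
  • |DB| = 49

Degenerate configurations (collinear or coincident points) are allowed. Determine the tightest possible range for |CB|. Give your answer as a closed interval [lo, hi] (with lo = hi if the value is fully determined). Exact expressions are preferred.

|AB| ∈ [7, 24]
|BD| ∈ {49}
|CD| ∈ [7, 24]
|AD| ∈ [25, 73]
|BC| ∈ [25, 73]
|AC| ∈ [1, 97]

|CB| ∈ [25, 73]  (≈ [25.0000, 73.0000])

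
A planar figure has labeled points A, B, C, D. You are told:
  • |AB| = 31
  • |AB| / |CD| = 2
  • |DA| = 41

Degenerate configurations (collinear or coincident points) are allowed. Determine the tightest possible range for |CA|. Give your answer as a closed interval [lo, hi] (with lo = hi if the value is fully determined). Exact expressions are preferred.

|AB| ∈ {31}
|AD| ∈ {41}
|CD| ∈ {31/2}
|BD| ∈ [10, 72]
|AC| ∈ [51/2, 113/2]
|BC| ∈ [0, 175/2]

|CA| ∈ [51/2, 113/2]  (≈ [25.5000, 56.5000])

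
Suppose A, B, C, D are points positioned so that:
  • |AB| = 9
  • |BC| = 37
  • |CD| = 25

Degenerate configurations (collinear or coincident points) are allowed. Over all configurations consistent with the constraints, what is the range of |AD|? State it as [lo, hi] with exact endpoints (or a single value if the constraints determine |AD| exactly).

|AB| ∈ {9}
|BC| ∈ {37}
|CD| ∈ {25}
|AC| ∈ [28, 46]
|BD| ∈ [12, 62]
|AD| ∈ [3, 71]

|AD| ∈ [3, 71]  (≈ [3.0000, 71.0000])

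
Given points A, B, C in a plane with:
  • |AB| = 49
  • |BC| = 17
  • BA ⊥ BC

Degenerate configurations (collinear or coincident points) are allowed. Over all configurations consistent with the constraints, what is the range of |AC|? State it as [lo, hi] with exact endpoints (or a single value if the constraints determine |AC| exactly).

|AB| ∈ {49}
|BC| ∈ {17}
|AC| ∈ {√(2690)}

|AC| = √(2690)  (≈ 51.8652)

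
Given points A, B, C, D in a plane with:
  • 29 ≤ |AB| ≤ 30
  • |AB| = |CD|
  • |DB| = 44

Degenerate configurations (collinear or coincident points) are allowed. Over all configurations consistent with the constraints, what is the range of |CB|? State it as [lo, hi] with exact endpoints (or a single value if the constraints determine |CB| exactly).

|AB| ∈ [29, 30]
|BD| ∈ {44}
|CD| ∈ [29, 30]
|AD| ∈ [14, 74]
|BC| ∈ [14, 74]
|AC| ∈ [0, 104]

|CB| ∈ [14, 74]  (≈ [14.0000, 74.0000])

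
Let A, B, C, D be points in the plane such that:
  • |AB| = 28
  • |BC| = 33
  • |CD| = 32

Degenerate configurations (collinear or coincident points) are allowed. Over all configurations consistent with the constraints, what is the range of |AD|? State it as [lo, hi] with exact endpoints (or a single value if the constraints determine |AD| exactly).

|AB| ∈ {28}
|BC| ∈ {33}
|CD| ∈ {32}
|AC| ∈ [5, 61]
|BD| ∈ [1, 65]
|AD| ∈ [0, 93]

|AD| ∈ [0, 93]  (≈ [0.0000, 93.0000])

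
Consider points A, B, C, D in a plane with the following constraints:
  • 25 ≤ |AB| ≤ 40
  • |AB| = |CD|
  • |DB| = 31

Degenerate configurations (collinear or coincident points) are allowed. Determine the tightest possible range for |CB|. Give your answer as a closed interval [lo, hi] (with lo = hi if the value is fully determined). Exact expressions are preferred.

|AB| ∈ [25, 40]
|BD| ∈ {31}
|CD| ∈ [25, 40]
|AD| ∈ [0, 71]
|BC| ∈ [0, 71]
|AC| ∈ [0, 111]

|CB| ∈ [0, 71]  (≈ [0.0000, 71.0000])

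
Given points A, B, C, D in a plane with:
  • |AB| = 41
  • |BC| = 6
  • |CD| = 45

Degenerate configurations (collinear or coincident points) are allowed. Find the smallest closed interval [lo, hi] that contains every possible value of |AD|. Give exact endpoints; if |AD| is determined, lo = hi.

|AD| ∈ [0, 92]  (≈ [0.0000, 92.0000])

|AB| ∈ {41}
|BC| ∈ {6}
|CD| ∈ {45}
|AC| ∈ [35, 47]
|BD| ∈ [39, 51]
|AD| ∈ [0, 92]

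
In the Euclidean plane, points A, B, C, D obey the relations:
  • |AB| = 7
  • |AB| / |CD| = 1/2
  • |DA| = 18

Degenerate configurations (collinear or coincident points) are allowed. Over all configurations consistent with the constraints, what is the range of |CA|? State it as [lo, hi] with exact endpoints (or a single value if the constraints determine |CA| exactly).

|AB| ∈ {7}
|AD| ∈ {18}
|CD| ∈ {14}
|BD| ∈ [11, 25]
|AC| ∈ [4, 32]
|BC| ∈ [0, 39]

|CA| ∈ [4, 32]  (≈ [4.0000, 32.0000])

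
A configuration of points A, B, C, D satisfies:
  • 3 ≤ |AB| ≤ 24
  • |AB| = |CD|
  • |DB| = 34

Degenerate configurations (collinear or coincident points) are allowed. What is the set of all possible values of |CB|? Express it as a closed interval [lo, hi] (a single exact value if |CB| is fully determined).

|CB| ∈ [10, 58]  (≈ [10.0000, 58.0000])

|AB| ∈ [3, 24]
|BD| ∈ {34}
|CD| ∈ [3, 24]
|AD| ∈ [10, 58]
|BC| ∈ [10, 58]
|AC| ∈ [0, 82]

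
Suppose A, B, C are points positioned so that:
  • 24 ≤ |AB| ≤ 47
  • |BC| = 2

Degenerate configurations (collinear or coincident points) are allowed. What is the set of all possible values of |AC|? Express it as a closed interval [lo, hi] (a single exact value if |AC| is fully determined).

|AC| ∈ [22, 49]  (≈ [22.0000, 49.0000])

|AB| ∈ [24, 47]
|BC| ∈ {2}
|AC| ∈ [22, 49]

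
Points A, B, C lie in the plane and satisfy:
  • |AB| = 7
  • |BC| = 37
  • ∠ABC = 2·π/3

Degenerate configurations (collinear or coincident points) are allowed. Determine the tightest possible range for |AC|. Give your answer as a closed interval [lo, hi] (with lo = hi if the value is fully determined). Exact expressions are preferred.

|AC| = √(1677)  (≈ 40.9512)

|AB| ∈ {7}
|BC| ∈ {37}
|AC| ∈ {√(1677)}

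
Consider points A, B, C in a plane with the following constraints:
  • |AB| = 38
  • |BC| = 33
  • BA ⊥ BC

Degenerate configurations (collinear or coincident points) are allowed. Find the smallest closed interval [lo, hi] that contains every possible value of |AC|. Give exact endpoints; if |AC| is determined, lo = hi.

|AB| ∈ {38}
|BC| ∈ {33}
|AC| ∈ {√(2533)}

|AC| = √(2533)  (≈ 50.3289)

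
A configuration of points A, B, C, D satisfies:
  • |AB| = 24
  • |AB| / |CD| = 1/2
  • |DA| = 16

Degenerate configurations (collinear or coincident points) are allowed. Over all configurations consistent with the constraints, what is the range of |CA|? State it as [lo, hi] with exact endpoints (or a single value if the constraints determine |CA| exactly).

|AB| ∈ {24}
|AD| ∈ {16}
|CD| ∈ {48}
|BD| ∈ [8, 40]
|AC| ∈ [32, 64]
|BC| ∈ [8, 88]

|CA| ∈ [32, 64]  (≈ [32.0000, 64.0000])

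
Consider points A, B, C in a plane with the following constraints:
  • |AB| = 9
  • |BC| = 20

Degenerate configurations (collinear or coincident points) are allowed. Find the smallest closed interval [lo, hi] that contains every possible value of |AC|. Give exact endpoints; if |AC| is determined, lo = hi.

|AC| ∈ [11, 29]  (≈ [11.0000, 29.0000])

|AB| ∈ {9}
|BC| ∈ {20}
|AC| ∈ [11, 29]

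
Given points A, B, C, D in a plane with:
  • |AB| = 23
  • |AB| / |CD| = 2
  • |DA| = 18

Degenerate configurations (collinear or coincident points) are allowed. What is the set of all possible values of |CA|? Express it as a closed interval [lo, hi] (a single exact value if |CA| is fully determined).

|AB| ∈ {23}
|AD| ∈ {18}
|CD| ∈ {23/2}
|BD| ∈ [5, 41]
|AC| ∈ [13/2, 59/2]
|BC| ∈ [0, 105/2]

|CA| ∈ [13/2, 59/2]  (≈ [6.5000, 29.5000])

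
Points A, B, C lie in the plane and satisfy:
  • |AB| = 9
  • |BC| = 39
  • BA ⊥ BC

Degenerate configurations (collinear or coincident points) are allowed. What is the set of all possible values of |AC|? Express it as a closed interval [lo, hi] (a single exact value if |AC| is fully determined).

|AB| ∈ {9}
|BC| ∈ {39}
|AC| ∈ {3·√(178)}

|AC| = 3·√(178)  (≈ 40.0250)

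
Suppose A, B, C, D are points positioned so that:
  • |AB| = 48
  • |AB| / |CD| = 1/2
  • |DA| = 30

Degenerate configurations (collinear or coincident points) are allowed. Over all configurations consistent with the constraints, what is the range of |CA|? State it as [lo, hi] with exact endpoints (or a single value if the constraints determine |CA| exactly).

|AB| ∈ {48}
|AD| ∈ {30}
|CD| ∈ {96}
|BD| ∈ [18, 78]
|AC| ∈ [66, 126]
|BC| ∈ [18, 174]

|CA| ∈ [66, 126]  (≈ [66.0000, 126.0000])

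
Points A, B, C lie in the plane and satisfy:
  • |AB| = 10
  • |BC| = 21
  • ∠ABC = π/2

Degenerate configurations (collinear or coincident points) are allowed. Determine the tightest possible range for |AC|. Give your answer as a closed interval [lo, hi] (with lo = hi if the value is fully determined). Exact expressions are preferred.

|AB| ∈ {10}
|BC| ∈ {21}
|AC| ∈ {√(541)}

|AC| = √(541)  (≈ 23.2594)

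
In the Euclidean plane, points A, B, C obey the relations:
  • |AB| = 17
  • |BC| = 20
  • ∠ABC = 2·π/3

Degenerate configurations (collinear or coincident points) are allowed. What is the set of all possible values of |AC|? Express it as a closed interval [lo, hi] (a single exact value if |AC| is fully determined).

|AC| = 7·√(21)  (≈ 32.0780)

|AB| ∈ {17}
|BC| ∈ {20}
|AC| ∈ {7·√(21)}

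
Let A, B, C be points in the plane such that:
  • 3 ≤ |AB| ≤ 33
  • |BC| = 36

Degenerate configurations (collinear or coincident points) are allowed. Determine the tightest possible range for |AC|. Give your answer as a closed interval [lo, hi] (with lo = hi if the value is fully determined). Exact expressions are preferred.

|AC| ∈ [3, 69]  (≈ [3.0000, 69.0000])

|AB| ∈ [3, 33]
|BC| ∈ {36}
|AC| ∈ [3, 69]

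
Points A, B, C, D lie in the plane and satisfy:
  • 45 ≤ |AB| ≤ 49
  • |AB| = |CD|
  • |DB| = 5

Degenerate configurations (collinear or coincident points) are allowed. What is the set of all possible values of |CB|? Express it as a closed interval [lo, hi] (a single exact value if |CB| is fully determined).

|CB| ∈ [40, 54]  (≈ [40.0000, 54.0000])

|AB| ∈ [45, 49]
|BD| ∈ {5}
|CD| ∈ [45, 49]
|AD| ∈ [40, 54]
|BC| ∈ [40, 54]
|AC| ∈ [0, 103]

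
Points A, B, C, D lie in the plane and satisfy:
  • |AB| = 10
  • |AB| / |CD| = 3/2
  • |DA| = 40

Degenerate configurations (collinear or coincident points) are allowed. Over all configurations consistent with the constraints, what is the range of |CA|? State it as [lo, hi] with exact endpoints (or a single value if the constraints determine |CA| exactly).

|CA| ∈ [100/3, 140/3]  (≈ [33.3333, 46.6667])

|AB| ∈ {10}
|AD| ∈ {40}
|CD| ∈ {20/3}
|BD| ∈ [30, 50]
|AC| ∈ [100/3, 140/3]
|BC| ∈ [70/3, 170/3]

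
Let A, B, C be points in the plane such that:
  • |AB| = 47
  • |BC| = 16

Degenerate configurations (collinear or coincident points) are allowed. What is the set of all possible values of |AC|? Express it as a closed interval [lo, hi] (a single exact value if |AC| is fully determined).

|AC| ∈ [31, 63]  (≈ [31.0000, 63.0000])

|AB| ∈ {47}
|BC| ∈ {16}
|AC| ∈ [31, 63]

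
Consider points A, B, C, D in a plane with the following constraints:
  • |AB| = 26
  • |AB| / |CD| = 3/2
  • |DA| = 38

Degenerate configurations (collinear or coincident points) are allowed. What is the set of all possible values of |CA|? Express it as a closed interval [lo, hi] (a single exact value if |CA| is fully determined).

|AB| ∈ {26}
|AD| ∈ {38}
|CD| ∈ {52/3}
|BD| ∈ [12, 64]
|AC| ∈ [62/3, 166/3]
|BC| ∈ [0, 244/3]

|CA| ∈ [62/3, 166/3]  (≈ [20.6667, 55.3333])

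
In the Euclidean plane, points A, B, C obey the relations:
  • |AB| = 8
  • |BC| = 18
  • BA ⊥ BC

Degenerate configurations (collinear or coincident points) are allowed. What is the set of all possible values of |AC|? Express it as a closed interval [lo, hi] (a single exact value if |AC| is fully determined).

|AB| ∈ {8}
|BC| ∈ {18}
|AC| ∈ {2·√(97)}

|AC| = 2·√(97)  (≈ 19.6977)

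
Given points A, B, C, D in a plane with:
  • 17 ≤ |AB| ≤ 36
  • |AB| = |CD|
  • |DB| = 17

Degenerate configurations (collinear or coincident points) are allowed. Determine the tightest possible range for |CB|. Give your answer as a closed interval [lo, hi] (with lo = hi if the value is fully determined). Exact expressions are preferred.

|AB| ∈ [17, 36]
|BD| ∈ {17}
|CD| ∈ [17, 36]
|AD| ∈ [0, 53]
|BC| ∈ [0, 53]
|AC| ∈ [0, 89]

|CB| ∈ [0, 53]  (≈ [0.0000, 53.0000])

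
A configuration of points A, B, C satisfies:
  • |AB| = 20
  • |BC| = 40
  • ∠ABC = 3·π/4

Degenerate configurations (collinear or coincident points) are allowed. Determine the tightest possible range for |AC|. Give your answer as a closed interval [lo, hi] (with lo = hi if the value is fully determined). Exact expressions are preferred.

|AC| = 20·√(2·√(2) + 5)  (≈ 55.9587)

|AB| ∈ {20}
|BC| ∈ {40}
|AC| ∈ {20·√(2·√(2) + 5)}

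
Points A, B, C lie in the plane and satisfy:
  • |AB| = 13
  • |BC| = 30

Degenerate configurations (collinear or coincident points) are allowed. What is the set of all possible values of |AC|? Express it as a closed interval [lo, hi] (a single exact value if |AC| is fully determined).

|AC| ∈ [17, 43]  (≈ [17.0000, 43.0000])

|AB| ∈ {13}
|BC| ∈ {30}
|AC| ∈ [17, 43]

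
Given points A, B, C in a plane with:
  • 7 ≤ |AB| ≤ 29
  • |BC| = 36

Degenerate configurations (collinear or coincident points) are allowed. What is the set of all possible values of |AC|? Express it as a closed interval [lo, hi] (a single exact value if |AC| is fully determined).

|AC| ∈ [7, 65]  (≈ [7.0000, 65.0000])

|AB| ∈ [7, 29]
|BC| ∈ {36}
|AC| ∈ [7, 65]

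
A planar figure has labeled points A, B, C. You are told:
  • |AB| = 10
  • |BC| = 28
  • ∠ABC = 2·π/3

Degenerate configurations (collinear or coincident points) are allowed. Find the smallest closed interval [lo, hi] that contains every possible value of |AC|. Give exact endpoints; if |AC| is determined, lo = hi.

|AB| ∈ {10}
|BC| ∈ {28}
|AC| ∈ {2·√(291)}

|AC| = 2·√(291)  (≈ 34.1174)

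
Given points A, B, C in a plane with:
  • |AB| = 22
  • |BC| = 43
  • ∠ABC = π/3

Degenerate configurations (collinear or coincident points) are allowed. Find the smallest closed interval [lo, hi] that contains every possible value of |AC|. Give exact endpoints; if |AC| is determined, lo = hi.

|AB| ∈ {22}
|BC| ∈ {43}
|AC| ∈ {√(1387)}

|AC| = √(1387)  (≈ 37.2424)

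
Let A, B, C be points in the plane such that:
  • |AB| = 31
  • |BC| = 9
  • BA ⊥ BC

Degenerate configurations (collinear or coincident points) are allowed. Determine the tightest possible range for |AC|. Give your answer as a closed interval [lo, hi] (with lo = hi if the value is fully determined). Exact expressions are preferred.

|AB| ∈ {31}
|BC| ∈ {9}
|AC| ∈ {√(1042)}

|AC| = √(1042)  (≈ 32.2800)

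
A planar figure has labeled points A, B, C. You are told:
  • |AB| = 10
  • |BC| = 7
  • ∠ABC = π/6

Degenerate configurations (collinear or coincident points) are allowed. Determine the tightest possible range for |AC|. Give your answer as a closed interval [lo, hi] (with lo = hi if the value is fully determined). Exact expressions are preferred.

|AB| ∈ {10}
|BC| ∈ {7}
|AC| ∈ {√(149 - 70·√(3))}

|AC| = √(149 - 70·√(3))  (≈ 5.2684)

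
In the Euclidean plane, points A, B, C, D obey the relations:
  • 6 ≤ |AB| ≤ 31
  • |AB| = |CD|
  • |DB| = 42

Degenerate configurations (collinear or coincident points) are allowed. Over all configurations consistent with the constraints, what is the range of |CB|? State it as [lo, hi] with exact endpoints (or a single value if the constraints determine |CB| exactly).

|CB| ∈ [11, 73]  (≈ [11.0000, 73.0000])

|AB| ∈ [6, 31]
|BD| ∈ {42}
|CD| ∈ [6, 31]
|AD| ∈ [11, 73]
|BC| ∈ [11, 73]
|AC| ∈ [0, 104]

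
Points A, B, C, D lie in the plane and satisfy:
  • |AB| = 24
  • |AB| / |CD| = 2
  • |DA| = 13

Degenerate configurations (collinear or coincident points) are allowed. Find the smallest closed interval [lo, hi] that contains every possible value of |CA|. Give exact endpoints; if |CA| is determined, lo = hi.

|AB| ∈ {24}
|AD| ∈ {13}
|CD| ∈ {12}
|BD| ∈ [11, 37]
|AC| ∈ [1, 25]
|BC| ∈ [0, 49]

|CA| ∈ [1, 25]  (≈ [1.0000, 25.0000])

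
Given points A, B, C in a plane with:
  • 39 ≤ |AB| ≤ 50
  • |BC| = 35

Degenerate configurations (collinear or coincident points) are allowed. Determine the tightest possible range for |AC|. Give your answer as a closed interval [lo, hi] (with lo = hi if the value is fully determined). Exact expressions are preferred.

|AB| ∈ [39, 50]
|BC| ∈ {35}
|AC| ∈ [4, 85]

|AC| ∈ [4, 85]  (≈ [4.0000, 85.0000])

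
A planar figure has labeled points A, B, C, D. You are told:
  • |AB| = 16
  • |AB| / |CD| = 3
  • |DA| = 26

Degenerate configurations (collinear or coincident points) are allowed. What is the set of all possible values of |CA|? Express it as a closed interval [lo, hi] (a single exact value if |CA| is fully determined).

|AB| ∈ {16}
|AD| ∈ {26}
|CD| ∈ {16/3}
|BD| ∈ [10, 42]
|AC| ∈ [62/3, 94/3]
|BC| ∈ [14/3, 142/3]

|CA| ∈ [62/3, 94/3]  (≈ [20.6667, 31.3333])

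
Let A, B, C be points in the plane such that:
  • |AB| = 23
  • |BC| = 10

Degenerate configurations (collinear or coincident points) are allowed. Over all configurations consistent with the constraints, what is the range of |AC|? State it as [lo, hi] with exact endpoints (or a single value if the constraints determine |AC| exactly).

|AC| ∈ [13, 33]  (≈ [13.0000, 33.0000])

|AB| ∈ {23}
|BC| ∈ {10}
|AC| ∈ [13, 33]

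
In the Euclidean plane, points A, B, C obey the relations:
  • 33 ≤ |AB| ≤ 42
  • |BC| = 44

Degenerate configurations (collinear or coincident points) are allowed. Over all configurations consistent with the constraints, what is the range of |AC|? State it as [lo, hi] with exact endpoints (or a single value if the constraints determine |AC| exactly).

|AC| ∈ [2, 86]  (≈ [2.0000, 86.0000])

|AB| ∈ [33, 42]
|BC| ∈ {44}
|AC| ∈ [2, 86]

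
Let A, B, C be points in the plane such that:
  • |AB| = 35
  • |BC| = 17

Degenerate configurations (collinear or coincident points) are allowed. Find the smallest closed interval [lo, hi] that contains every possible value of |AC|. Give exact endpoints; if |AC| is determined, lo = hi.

|AB| ∈ {35}
|BC| ∈ {17}
|AC| ∈ [18, 52]

|AC| ∈ [18, 52]  (≈ [18.0000, 52.0000])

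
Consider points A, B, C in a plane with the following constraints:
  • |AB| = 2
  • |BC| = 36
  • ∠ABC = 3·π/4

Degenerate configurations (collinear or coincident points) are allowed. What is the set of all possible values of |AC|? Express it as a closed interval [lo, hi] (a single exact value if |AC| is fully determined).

|AB| ∈ {2}
|BC| ∈ {36}
|AC| ∈ {2·√(18·√(2) + 325)}

|AC| = 2·√(18·√(2) + 325)  (≈ 37.4409)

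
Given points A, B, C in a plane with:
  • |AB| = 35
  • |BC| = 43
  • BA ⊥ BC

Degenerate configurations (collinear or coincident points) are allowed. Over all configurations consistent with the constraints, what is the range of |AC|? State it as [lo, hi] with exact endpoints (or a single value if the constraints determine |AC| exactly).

|AC| = √(3074)  (≈ 55.4437)

|AB| ∈ {35}
|BC| ∈ {43}
|AC| ∈ {√(3074)}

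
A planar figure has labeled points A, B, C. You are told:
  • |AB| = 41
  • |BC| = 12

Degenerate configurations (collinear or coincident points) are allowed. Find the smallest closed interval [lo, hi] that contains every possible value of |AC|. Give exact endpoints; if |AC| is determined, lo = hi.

|AB| ∈ {41}
|BC| ∈ {12}
|AC| ∈ [29, 53]

|AC| ∈ [29, 53]  (≈ [29.0000, 53.0000])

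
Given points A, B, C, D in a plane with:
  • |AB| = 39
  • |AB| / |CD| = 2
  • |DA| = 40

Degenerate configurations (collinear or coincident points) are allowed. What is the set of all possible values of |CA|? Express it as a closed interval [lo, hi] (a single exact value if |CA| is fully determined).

|AB| ∈ {39}
|AD| ∈ {40}
|CD| ∈ {39/2}
|BD| ∈ [1, 79]
|AC| ∈ [41/2, 119/2]
|BC| ∈ [0, 197/2]

|CA| ∈ [41/2, 119/2]  (≈ [20.5000, 59.5000])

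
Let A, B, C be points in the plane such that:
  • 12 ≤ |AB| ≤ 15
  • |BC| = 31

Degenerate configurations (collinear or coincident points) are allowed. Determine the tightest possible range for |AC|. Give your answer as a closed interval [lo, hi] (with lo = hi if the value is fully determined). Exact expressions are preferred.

|AC| ∈ [16, 46]  (≈ [16.0000, 46.0000])

|AB| ∈ [12, 15]
|BC| ∈ {31}
|AC| ∈ [16, 46]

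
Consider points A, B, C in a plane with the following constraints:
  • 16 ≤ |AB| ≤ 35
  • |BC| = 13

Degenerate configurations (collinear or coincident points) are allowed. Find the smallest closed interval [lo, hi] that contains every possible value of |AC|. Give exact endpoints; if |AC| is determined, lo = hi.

|AB| ∈ [16, 35]
|BC| ∈ {13}
|AC| ∈ [3, 48]

|AC| ∈ [3, 48]  (≈ [3.0000, 48.0000])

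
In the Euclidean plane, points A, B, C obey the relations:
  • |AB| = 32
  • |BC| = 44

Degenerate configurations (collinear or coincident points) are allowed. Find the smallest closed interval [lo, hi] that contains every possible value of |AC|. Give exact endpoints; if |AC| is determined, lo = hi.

|AB| ∈ {32}
|BC| ∈ {44}
|AC| ∈ [12, 76]

|AC| ∈ [12, 76]  (≈ [12.0000, 76.0000])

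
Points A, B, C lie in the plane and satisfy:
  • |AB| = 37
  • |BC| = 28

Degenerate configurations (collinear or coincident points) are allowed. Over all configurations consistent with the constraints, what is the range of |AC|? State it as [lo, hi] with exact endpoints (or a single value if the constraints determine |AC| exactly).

|AB| ∈ {37}
|BC| ∈ {28}
|AC| ∈ [9, 65]

|AC| ∈ [9, 65]  (≈ [9.0000, 65.0000])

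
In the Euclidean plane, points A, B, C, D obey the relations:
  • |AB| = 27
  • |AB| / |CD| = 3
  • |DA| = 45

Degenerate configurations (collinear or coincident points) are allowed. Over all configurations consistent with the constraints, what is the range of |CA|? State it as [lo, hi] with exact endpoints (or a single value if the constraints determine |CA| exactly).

|CA| ∈ [36, 54]  (≈ [36.0000, 54.0000])

|AB| ∈ {27}
|AD| ∈ {45}
|CD| ∈ {9}
|BD| ∈ [18, 72]
|AC| ∈ [36, 54]
|BC| ∈ [9, 81]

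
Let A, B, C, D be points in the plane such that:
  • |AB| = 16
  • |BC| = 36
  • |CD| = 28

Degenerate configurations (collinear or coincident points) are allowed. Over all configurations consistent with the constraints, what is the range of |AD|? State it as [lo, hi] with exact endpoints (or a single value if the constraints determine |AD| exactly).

|AB| ∈ {16}
|BC| ∈ {36}
|CD| ∈ {28}
|AC| ∈ [20, 52]
|BD| ∈ [8, 64]
|AD| ∈ [0, 80]

|AD| ∈ [0, 80]  (≈ [0.0000, 80.0000])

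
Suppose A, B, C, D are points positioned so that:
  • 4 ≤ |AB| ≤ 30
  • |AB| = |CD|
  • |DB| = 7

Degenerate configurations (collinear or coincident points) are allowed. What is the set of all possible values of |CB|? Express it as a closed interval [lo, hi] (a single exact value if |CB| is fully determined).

|AB| ∈ [4, 30]
|BD| ∈ {7}
|CD| ∈ [4, 30]
|AD| ∈ [0, 37]
|BC| ∈ [0, 37]
|AC| ∈ [0, 67]

|CB| ∈ [0, 37]  (≈ [0.0000, 37.0000])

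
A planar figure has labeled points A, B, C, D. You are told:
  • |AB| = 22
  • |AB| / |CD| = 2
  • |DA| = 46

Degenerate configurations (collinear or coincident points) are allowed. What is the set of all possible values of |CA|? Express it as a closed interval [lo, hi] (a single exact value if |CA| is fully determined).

|AB| ∈ {22}
|AD| ∈ {46}
|CD| ∈ {11}
|BD| ∈ [24, 68]
|AC| ∈ [35, 57]
|BC| ∈ [13, 79]

|CA| ∈ [35, 57]  (≈ [35.0000, 57.0000])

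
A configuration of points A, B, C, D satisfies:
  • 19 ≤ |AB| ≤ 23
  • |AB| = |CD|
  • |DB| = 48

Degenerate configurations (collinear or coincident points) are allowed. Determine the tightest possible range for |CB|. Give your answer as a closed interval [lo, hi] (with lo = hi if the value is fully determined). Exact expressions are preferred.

|CB| ∈ [25, 71]  (≈ [25.0000, 71.0000])

|AB| ∈ [19, 23]
|BD| ∈ {48}
|CD| ∈ [19, 23]
|AD| ∈ [25, 71]
|BC| ∈ [25, 71]
|AC| ∈ [2, 94]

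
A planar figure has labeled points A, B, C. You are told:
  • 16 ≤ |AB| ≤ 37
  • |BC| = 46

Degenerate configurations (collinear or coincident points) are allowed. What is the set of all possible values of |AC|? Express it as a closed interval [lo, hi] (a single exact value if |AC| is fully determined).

|AC| ∈ [9, 83]  (≈ [9.0000, 83.0000])

|AB| ∈ [16, 37]
|BC| ∈ {46}
|AC| ∈ [9, 83]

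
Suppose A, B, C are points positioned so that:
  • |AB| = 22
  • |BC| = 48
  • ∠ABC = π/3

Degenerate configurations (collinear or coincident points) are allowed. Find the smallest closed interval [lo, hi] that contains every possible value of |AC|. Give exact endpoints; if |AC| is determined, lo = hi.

|AB| ∈ {22}
|BC| ∈ {48}
|AC| ∈ {2·√(433)}

|AC| = 2·√(433)  (≈ 41.6173)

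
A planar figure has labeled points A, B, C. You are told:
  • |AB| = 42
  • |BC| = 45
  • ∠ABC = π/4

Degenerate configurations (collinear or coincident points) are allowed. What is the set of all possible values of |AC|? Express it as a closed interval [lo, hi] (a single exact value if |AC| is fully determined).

|AC| = 3·√(421 - 210·√(2))  (≈ 33.4086)

|AB| ∈ {42}
|BC| ∈ {45}
|AC| ∈ {3·√(421 - 210·√(2))}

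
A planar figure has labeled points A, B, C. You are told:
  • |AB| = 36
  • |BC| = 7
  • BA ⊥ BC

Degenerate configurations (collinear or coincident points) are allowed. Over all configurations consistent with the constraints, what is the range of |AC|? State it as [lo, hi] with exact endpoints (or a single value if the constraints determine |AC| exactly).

|AC| = √(1345)  (≈ 36.6742)

|AB| ∈ {36}
|BC| ∈ {7}
|AC| ∈ {√(1345)}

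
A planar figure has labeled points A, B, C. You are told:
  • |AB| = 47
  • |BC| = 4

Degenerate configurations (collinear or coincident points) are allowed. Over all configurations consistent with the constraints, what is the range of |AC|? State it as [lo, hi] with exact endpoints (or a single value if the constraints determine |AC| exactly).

|AC| ∈ [43, 51]  (≈ [43.0000, 51.0000])

|AB| ∈ {47}
|BC| ∈ {4}
|AC| ∈ [43, 51]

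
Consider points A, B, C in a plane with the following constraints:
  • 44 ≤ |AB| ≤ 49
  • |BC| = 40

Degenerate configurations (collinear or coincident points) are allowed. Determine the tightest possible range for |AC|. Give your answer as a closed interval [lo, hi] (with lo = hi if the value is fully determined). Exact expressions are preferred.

|AB| ∈ [44, 49]
|BC| ∈ {40}
|AC| ∈ [4, 89]

|AC| ∈ [4, 89]  (≈ [4.0000, 89.0000])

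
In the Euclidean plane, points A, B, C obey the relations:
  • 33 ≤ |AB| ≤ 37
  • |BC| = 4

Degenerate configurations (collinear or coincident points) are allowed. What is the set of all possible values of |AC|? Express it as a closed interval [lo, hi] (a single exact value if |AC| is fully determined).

|AC| ∈ [29, 41]  (≈ [29.0000, 41.0000])

|AB| ∈ [33, 37]
|BC| ∈ {4}
|AC| ∈ [29, 41]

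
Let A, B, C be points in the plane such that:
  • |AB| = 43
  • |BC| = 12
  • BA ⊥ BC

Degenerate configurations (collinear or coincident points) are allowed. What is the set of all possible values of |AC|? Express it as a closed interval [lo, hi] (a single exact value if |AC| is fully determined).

|AB| ∈ {43}
|BC| ∈ {12}
|AC| ∈ {√(1993)}

|AC| = √(1993)  (≈ 44.6430)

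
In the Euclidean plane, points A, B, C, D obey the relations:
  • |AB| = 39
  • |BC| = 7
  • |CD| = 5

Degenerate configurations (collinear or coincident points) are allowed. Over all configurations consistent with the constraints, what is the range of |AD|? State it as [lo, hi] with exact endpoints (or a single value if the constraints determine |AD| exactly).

|AB| ∈ {39}
|BC| ∈ {7}
|CD| ∈ {5}
|AC| ∈ [32, 46]
|BD| ∈ [2, 12]
|AD| ∈ [27, 51]

|AD| ∈ [27, 51]  (≈ [27.0000, 51.0000])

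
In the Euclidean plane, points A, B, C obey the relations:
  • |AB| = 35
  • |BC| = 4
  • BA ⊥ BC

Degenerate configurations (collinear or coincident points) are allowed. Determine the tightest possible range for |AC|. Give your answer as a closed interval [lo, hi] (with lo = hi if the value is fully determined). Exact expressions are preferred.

|AB| ∈ {35}
|BC| ∈ {4}
|AC| ∈ {√(1241)}

|AC| = √(1241)  (≈ 35.2278)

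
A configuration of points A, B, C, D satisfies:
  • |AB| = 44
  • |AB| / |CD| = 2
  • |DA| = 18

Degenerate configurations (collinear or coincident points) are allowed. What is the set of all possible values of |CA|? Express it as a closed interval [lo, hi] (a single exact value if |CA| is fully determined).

|AB| ∈ {44}
|AD| ∈ {18}
|CD| ∈ {22}
|BD| ∈ [26, 62]
|AC| ∈ [4, 40]
|BC| ∈ [4, 84]

|CA| ∈ [4, 40]  (≈ [4.0000, 40.0000])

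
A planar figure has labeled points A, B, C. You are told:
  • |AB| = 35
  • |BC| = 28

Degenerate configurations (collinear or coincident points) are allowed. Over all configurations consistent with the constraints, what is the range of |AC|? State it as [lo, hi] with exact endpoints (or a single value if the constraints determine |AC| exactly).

|AB| ∈ {35}
|BC| ∈ {28}
|AC| ∈ [7, 63]

|AC| ∈ [7, 63]  (≈ [7.0000, 63.0000])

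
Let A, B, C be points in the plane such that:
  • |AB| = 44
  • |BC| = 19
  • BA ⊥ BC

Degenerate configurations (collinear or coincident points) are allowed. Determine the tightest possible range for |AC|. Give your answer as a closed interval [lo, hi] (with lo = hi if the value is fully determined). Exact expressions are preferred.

|AB| ∈ {44}
|BC| ∈ {19}
|AC| ∈ {√(2297)}

|AC| = √(2297)  (≈ 47.9270)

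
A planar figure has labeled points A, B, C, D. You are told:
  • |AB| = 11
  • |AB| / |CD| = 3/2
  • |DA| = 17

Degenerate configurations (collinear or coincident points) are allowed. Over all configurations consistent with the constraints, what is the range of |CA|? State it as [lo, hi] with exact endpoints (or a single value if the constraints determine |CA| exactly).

|CA| ∈ [29/3, 73/3]  (≈ [9.6667, 24.3333])

|AB| ∈ {11}
|AD| ∈ {17}
|CD| ∈ {22/3}
|BD| ∈ [6, 28]
|AC| ∈ [29/3, 73/3]
|BC| ∈ [0, 106/3]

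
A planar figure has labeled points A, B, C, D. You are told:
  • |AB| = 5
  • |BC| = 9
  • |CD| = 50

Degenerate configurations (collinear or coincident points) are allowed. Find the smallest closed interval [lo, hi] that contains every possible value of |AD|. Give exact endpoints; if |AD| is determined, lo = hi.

|AB| ∈ {5}
|BC| ∈ {9}
|CD| ∈ {50}
|AC| ∈ [4, 14]
|BD| ∈ [41, 59]
|AD| ∈ [36, 64]

|AD| ∈ [36, 64]  (≈ [36.0000, 64.0000])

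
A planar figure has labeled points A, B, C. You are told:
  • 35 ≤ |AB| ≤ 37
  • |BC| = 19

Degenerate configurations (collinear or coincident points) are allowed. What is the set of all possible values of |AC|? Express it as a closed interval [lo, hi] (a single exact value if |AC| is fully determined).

|AB| ∈ [35, 37]
|BC| ∈ {19}
|AC| ∈ [16, 56]

|AC| ∈ [16, 56]  (≈ [16.0000, 56.0000])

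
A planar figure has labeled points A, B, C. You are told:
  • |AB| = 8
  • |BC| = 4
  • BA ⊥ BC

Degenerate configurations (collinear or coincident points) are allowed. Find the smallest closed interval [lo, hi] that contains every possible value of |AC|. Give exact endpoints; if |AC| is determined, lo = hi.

|AC| = 4·√(5)  (≈ 8.9443)

|AB| ∈ {8}
|BC| ∈ {4}
|AC| ∈ {4·√(5)}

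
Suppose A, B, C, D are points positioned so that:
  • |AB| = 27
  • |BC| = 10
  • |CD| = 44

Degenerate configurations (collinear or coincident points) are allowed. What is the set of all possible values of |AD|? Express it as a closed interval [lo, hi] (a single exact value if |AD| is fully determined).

|AB| ∈ {27}
|BC| ∈ {10}
|CD| ∈ {44}
|AC| ∈ [17, 37]
|BD| ∈ [34, 54]
|AD| ∈ [7, 81]

|AD| ∈ [7, 81]  (≈ [7.0000, 81.0000])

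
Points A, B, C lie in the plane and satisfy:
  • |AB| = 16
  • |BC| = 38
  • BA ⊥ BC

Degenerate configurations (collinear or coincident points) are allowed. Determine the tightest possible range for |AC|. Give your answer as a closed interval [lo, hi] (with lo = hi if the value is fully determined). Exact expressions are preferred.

|AB| ∈ {16}
|BC| ∈ {38}
|AC| ∈ {10·√(17)}

|AC| = 10·√(17)  (≈ 41.2311)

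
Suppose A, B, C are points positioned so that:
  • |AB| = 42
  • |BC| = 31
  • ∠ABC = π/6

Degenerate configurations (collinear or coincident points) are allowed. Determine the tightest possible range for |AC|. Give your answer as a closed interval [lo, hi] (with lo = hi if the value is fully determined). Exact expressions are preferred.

|AC| = √(2725 - 1302·√(3))  (≈ 21.6765)

|AB| ∈ {42}
|BC| ∈ {31}
|AC| ∈ {√(2725 - 1302·√(3))}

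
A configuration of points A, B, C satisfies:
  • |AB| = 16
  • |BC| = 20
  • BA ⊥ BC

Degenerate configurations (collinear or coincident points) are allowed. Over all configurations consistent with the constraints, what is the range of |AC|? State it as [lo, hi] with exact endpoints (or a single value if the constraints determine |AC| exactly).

|AB| ∈ {16}
|BC| ∈ {20}
|AC| ∈ {4·√(41)}

|AC| = 4·√(41)  (≈ 25.6125)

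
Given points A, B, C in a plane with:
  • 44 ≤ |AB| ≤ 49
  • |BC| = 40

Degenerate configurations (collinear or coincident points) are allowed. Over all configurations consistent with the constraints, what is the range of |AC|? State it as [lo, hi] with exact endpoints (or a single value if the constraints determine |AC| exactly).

|AB| ∈ [44, 49]
|BC| ∈ {40}
|AC| ∈ [4, 89]

|AC| ∈ [4, 89]  (≈ [4.0000, 89.0000])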